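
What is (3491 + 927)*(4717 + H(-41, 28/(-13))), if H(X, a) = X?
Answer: 20658568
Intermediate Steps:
(3491 + 927)*(4717 + H(-41, 28/(-13))) = (3491 + 927)*(4717 - 41) = 4418*4676 = 20658568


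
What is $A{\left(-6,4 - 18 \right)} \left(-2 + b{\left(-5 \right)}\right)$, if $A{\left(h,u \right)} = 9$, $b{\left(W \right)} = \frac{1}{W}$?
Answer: $- \frac{99}{5} \approx -19.8$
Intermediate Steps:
$A{\left(-6,4 - 18 \right)} \left(-2 + b{\left(-5 \right)}\right) = 9 \left(-2 + \frac{1}{-5}\right) = 9 \left(-2 - \frac{1}{5}\right) = 9 \left(- \frac{11}{5}\right) = - \frac{99}{5}$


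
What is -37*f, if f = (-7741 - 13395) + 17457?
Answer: 136123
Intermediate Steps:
f = -3679 (f = -21136 + 17457 = -3679)
-37*f = -37*(-3679) = 136123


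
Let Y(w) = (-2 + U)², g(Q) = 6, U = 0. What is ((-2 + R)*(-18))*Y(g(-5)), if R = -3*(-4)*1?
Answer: -720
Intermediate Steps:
Y(w) = 4 (Y(w) = (-2 + 0)² = (-2)² = 4)
R = 12 (R = 12*1 = 12)
((-2 + R)*(-18))*Y(g(-5)) = ((-2 + 12)*(-18))*4 = (10*(-18))*4 = -180*4 = -720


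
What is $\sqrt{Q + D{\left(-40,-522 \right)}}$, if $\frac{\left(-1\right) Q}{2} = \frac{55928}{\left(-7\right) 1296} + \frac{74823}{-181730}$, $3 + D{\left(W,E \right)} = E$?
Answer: $\frac{i \sqrt{16773137365820045}}{5724495} \approx 22.624 i$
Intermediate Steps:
$D{\left(W,E \right)} = -3 + E$
$Q = \frac{677661856}{51520455}$ ($Q = - 2 \left(\frac{55928}{\left(-7\right) 1296} + \frac{74823}{-181730}\right) = - 2 \left(\frac{55928}{-9072} + 74823 \left(- \frac{1}{181730}\right)\right) = - 2 \left(55928 \left(- \frac{1}{9072}\right) - \frac{74823}{181730}\right) = - 2 \left(- \frac{6991}{1134} - \frac{74823}{181730}\right) = \left(-2\right) \left(- \frac{338830928}{51520455}\right) = \frac{677661856}{51520455} \approx 13.153$)
$\sqrt{Q + D{\left(-40,-522 \right)}} = \sqrt{\frac{677661856}{51520455} - 525} = \sqrt{- \frac{26370577019}{51520455}} = \frac{i \sqrt{16773137365820045}}{5724495}$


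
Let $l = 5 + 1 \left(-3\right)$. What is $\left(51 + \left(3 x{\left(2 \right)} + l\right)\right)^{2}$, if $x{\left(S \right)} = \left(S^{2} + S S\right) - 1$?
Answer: $5476$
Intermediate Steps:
$x{\left(S \right)} = -1 + 2 S^{2}$ ($x{\left(S \right)} = \left(S^{2} + S^{2}\right) - 1 = 2 S^{2} - 1 = -1 + 2 S^{2}$)
$l = 2$ ($l = 5 - 3 = 2$)
$\left(51 + \left(3 x{\left(2 \right)} + l\right)\right)^{2} = \left(51 + \left(3 \left(-1 + 2 \cdot 2^{2}\right) + 2\right)\right)^{2} = \left(51 + \left(3 \left(-1 + 2 \cdot 4\right) + 2\right)\right)^{2} = \left(51 + \left(3 \left(-1 + 8\right) + 2\right)\right)^{2} = \left(51 + \left(3 \cdot 7 + 2\right)\right)^{2} = \left(51 + \left(21 + 2\right)\right)^{2} = \left(51 + 23\right)^{2} = 74^{2} = 5476$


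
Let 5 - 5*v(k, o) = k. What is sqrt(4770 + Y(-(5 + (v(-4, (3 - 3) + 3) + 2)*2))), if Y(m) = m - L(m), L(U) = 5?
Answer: 109*sqrt(10)/5 ≈ 68.938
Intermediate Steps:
v(k, o) = 1 - k/5
Y(m) = -5 + m (Y(m) = m - 1*5 = m - 5 = -5 + m)
sqrt(4770 + Y(-(5 + (v(-4, (3 - 3) + 3) + 2)*2))) = sqrt(4770 + (-5 - (5 + ((1 - 1/5*(-4)) + 2)*2))) = sqrt(4770 + (-5 - (5 + ((1 + 4/5) + 2)*2))) = sqrt(4770 + (-5 - (5 + (9/5 + 2)*2))) = sqrt(4770 + (-5 - (5 + (19/5)*2))) = sqrt(4770 + (-5 - (5 + 38/5))) = sqrt(4770 + (-5 - 1*63/5)) = sqrt(4770 + (-5 - 63/5)) = sqrt(4770 - 88/5) = sqrt(23762/5) = 109*sqrt(10)/5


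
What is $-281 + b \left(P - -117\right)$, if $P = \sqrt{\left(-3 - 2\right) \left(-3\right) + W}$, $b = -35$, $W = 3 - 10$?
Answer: $-4376 - 70 \sqrt{2} \approx -4475.0$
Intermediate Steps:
$W = -7$ ($W = 3 - 10 = -7$)
$P = 2 \sqrt{2}$ ($P = \sqrt{\left(-3 - 2\right) \left(-3\right) - 7} = \sqrt{\left(-5\right) \left(-3\right) - 7} = \sqrt{15 - 7} = \sqrt{8} = 2 \sqrt{2} \approx 2.8284$)
$-281 + b \left(P - -117\right) = -281 - 35 \left(2 \sqrt{2} - -117\right) = -281 - 35 \left(2 \sqrt{2} + 117\right) = -281 - 35 \left(117 + 2 \sqrt{2}\right) = -281 - \left(4095 + 70 \sqrt{2}\right) = -4376 - 70 \sqrt{2}$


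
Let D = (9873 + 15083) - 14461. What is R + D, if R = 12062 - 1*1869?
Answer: 20688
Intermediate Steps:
D = 10495 (D = 24956 - 14461 = 10495)
R = 10193 (R = 12062 - 1869 = 10193)
R + D = 10193 + 10495 = 20688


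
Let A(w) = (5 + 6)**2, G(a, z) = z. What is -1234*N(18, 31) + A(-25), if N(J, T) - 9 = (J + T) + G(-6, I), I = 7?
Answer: -80089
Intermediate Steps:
A(w) = 121 (A(w) = 11**2 = 121)
N(J, T) = 16 + J + T (N(J, T) = 9 + ((J + T) + 7) = 9 + (7 + J + T) = 16 + J + T)
-1234*N(18, 31) + A(-25) = -1234*(16 + 18 + 31) + 121 = -1234*65 + 121 = -80210 + 121 = -80089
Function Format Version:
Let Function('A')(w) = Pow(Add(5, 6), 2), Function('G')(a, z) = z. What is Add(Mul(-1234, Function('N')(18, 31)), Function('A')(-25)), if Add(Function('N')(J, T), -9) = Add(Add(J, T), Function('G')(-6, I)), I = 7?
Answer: -80089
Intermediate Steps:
Function('A')(w) = 121 (Function('A')(w) = Pow(11, 2) = 121)
Function('N')(J, T) = Add(16, J, T) (Function('N')(J, T) = Add(9, Add(Add(J, T), 7)) = Add(9, Add(7, J, T)) = Add(16, J, T))
Add(Mul(-1234, Function('N')(18, 31)), Function('A')(-25)) = Add(Mul(-1234, Add(16, 18, 31)), 121) = Add(Mul(-1234, 65), 121) = Add(-80210, 121) = -80089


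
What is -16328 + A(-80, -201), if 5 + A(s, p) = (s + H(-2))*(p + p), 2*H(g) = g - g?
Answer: 15827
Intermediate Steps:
H(g) = 0 (H(g) = (g - g)/2 = (½)*0 = 0)
A(s, p) = -5 + 2*p*s (A(s, p) = -5 + (s + 0)*(p + p) = -5 + s*(2*p) = -5 + 2*p*s)
-16328 + A(-80, -201) = -16328 + (-5 + 2*(-201)*(-80)) = -16328 + (-5 + 32160) = -16328 + 32155 = 15827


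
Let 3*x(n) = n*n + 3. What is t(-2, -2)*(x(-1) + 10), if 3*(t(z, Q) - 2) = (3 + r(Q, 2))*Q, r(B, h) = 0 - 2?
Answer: 136/9 ≈ 15.111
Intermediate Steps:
r(B, h) = -2
t(z, Q) = 2 + Q/3 (t(z, Q) = 2 + ((3 - 2)*Q)/3 = 2 + (1*Q)/3 = 2 + Q/3)
x(n) = 1 + n²/3 (x(n) = (n*n + 3)/3 = (n² + 3)/3 = (3 + n²)/3 = 1 + n²/3)
t(-2, -2)*(x(-1) + 10) = (2 + (⅓)*(-2))*((1 + (⅓)*(-1)²) + 10) = (2 - ⅔)*((1 + (⅓)*1) + 10) = 4*((1 + ⅓) + 10)/3 = 4*(4/3 + 10)/3 = (4/3)*(34/3) = 136/9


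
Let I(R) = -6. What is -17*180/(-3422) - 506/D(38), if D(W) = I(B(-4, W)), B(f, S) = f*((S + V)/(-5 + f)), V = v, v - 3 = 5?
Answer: 437473/5133 ≈ 85.228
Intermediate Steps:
v = 8 (v = 3 + 5 = 8)
V = 8
B(f, S) = f*(8 + S)/(-5 + f) (B(f, S) = f*((S + 8)/(-5 + f)) = f*((8 + S)/(-5 + f)) = f*(8 + S)/(-5 + f))
D(W) = -6
-17*180/(-3422) - 506/D(38) = -17*180/(-3422) - 506/(-6) = -3060*(-1/3422) - 506*(-⅙) = 1530/1711 + 253/3 = 437473/5133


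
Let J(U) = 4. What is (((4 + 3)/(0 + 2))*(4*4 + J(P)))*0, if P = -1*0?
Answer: 0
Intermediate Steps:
P = 0
(((4 + 3)/(0 + 2))*(4*4 + J(P)))*0 = (((4 + 3)/(0 + 2))*(4*4 + 4))*0 = ((7/2)*(16 + 4))*0 = ((7*(1/2))*20)*0 = ((7/2)*20)*0 = 70*0 = 0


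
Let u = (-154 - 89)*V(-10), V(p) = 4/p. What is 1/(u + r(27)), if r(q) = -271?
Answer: -5/869 ≈ -0.0057537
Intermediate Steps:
u = 486/5 (u = (-154 - 89)*(4/(-10)) = -972*(-1)/10 = -243*(-⅖) = 486/5 ≈ 97.200)
1/(u + r(27)) = 1/(486/5 - 271) = 1/(-869/5) = -5/869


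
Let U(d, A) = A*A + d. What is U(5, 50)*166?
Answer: 415830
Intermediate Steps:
U(d, A) = d + A**2 (U(d, A) = A**2 + d = d + A**2)
U(5, 50)*166 = (5 + 50**2)*166 = (5 + 2500)*166 = 2505*166 = 415830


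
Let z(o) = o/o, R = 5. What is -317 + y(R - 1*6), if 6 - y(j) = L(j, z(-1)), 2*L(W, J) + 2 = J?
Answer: -621/2 ≈ -310.50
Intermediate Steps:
z(o) = 1
L(W, J) = -1 + J/2
y(j) = 13/2 (y(j) = 6 - (-1 + (1/2)*1) = 6 - (-1 + 1/2) = 6 - 1*(-1/2) = 6 + 1/2 = 13/2)
-317 + y(R - 1*6) = -317 + 13/2 = -621/2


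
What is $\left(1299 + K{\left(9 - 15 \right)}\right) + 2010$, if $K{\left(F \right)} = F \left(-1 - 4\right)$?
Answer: $3339$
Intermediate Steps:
$K{\left(F \right)} = - 5 F$ ($K{\left(F \right)} = F \left(-5\right) = - 5 F$)
$\left(1299 + K{\left(9 - 15 \right)}\right) + 2010 = \left(1299 - 5 \left(9 - 15\right)\right) + 2010 = \left(1299 - -30\right) + 2010 = \left(1299 + 30\right) + 2010 = 1329 + 2010 = 3339$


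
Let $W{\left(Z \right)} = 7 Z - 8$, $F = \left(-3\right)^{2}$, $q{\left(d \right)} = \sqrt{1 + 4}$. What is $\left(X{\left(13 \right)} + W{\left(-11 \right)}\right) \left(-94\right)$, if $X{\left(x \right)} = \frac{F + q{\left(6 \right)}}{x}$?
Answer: $\frac{103024}{13} - \frac{94 \sqrt{5}}{13} \approx 7908.8$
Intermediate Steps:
$q{\left(d \right)} = \sqrt{5}$
$F = 9$
$W{\left(Z \right)} = -8 + 7 Z$
$X{\left(x \right)} = \frac{9 + \sqrt{5}}{x}$
$\left(X{\left(13 \right)} + W{\left(-11 \right)}\right) \left(-94\right) = \left(\frac{9 + \sqrt{5}}{13} + \left(-8 + 7 \left(-11\right)\right)\right) \left(-94\right) = \left(\frac{9 + \sqrt{5}}{13} - 85\right) \left(-94\right) = \left(\left(\frac{9}{13} + \frac{\sqrt{5}}{13}\right) - 85\right) \left(-94\right) = \left(- \frac{1096}{13} + \frac{\sqrt{5}}{13}\right) \left(-94\right) = \frac{103024}{13} - \frac{94 \sqrt{5}}{13}$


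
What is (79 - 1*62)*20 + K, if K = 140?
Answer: 480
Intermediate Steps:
(79 - 1*62)*20 + K = (79 - 1*62)*20 + 140 = (79 - 62)*20 + 140 = 17*20 + 140 = 340 + 140 = 480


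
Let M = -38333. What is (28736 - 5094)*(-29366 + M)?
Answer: -1600539758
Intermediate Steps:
(28736 - 5094)*(-29366 + M) = (28736 - 5094)*(-29366 - 38333) = 23642*(-67699) = -1600539758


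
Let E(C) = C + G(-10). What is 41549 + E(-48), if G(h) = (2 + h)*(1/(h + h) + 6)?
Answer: 207267/5 ≈ 41453.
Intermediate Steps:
G(h) = (2 + h)*(6 + 1/(2*h)) (G(h) = (2 + h)*(1/(2*h) + 6) = (2 + h)*(6 + 1/(2*h)))
E(C) = -238/5 + C (E(C) = C + (25/2 + 1/(-10) + 6*(-10)) = C + (25/2 - ⅒ - 60) = C - 238/5 = -238/5 + C)
41549 + E(-48) = 41549 + (-238/5 - 48) = 41549 - 478/5 = 207267/5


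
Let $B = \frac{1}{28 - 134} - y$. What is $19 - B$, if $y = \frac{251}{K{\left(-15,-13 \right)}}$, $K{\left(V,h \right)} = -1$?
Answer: $- \frac{24591}{106} \approx -231.99$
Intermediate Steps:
$y = -251$ ($y = \frac{251}{-1} = 251 \left(-1\right) = -251$)
$B = \frac{26605}{106}$ ($B = \frac{1}{28 - 134} - -251 = \frac{1}{-106} + 251 = - \frac{1}{106} + 251 = \frac{26605}{106} \approx 250.99$)
$19 - B = 19 - \frac{26605}{106} = - \frac{24591}{106}$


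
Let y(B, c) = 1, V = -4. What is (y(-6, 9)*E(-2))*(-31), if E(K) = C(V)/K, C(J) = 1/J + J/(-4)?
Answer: 93/8 ≈ 11.625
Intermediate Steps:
C(J) = 1/J - J/4 (C(J) = 1/J + J*(-1/4) = 1/J - J/4)
E(K) = 3/(4*K) (E(K) = (1/(-4) - 1/4*(-4))/K = (-1/4 + 1)/K = 3/(4*K))
(y(-6, 9)*E(-2))*(-31) = (1*((3/4)/(-2)))*(-31) = (1*((3/4)*(-1/2)))*(-31) = (1*(-3/8))*(-31) = -3/8*(-31) = 93/8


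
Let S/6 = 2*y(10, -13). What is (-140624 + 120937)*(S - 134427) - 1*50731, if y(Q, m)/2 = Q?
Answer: 2641688738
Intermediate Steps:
y(Q, m) = 2*Q
S = 240 (S = 6*(2*(2*10)) = 6*(2*20) = 6*40 = 240)
(-140624 + 120937)*(S - 134427) - 1*50731 = (-140624 + 120937)*(240 - 134427) - 1*50731 = -19687*(-134187) - 50731 = 2641739469 - 50731 = 2641688738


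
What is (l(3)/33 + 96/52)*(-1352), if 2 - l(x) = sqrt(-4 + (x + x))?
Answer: -85072/33 + 1352*sqrt(2)/33 ≈ -2520.0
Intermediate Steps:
l(x) = 2 - sqrt(-4 + 2*x) (l(x) = 2 - sqrt(-4 + (x + x)) = 2 - sqrt(-4 + 2*x))
(l(3)/33 + 96/52)*(-1352) = ((2 - sqrt(-4 + 2*3))/33 + 96/52)*(-1352) = ((2 - sqrt(-4 + 6))*(1/33) + 96*(1/52))*(-1352) = ((2 - sqrt(2))*(1/33) + 24/13)*(-1352) = ((2/33 - sqrt(2)/33) + 24/13)*(-1352) = (818/429 - sqrt(2)/33)*(-1352) = -85072/33 + 1352*sqrt(2)/33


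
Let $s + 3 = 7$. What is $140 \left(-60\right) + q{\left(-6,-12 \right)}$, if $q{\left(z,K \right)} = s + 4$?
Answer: $-8392$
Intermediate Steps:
$s = 4$ ($s = -3 + 7 = 4$)
$q{\left(z,K \right)} = 8$ ($q{\left(z,K \right)} = 4 + 4 = 8$)
$140 \left(-60\right) + q{\left(-6,-12 \right)} = 140 \left(-60\right) + 8 = -8400 + 8 = -8392$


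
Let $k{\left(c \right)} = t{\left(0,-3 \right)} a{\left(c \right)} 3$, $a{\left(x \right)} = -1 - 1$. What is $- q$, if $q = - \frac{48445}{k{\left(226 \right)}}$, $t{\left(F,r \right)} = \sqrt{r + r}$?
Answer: $\frac{48445 i \sqrt{6}}{36} \approx 3296.3 i$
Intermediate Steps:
$t{\left(F,r \right)} = \sqrt{2} \sqrt{r}$ ($t{\left(F,r \right)} = \sqrt{2 r} = \sqrt{2} \sqrt{r}$)
$a{\left(x \right)} = -2$ ($a{\left(x \right)} = -1 - 1 = -2$)
$k{\left(c \right)} = - 6 i \sqrt{6}$ ($k{\left(c \right)} = \sqrt{2} \sqrt{-3} \left(-2\right) 3 = \sqrt{2} i \sqrt{3} \left(-2\right) 3 = i \sqrt{6} \left(-2\right) 3 = - 2 i \sqrt{6} \cdot 3 = - 6 i \sqrt{6}$)
$q = - \frac{48445 i \sqrt{6}}{36}$ ($q = - \frac{48445}{\left(-6\right) i \sqrt{6}} = - 48445 \frac{i \sqrt{6}}{36} = - \frac{48445 i \sqrt{6}}{36} \approx - 3296.3 i$)
$- q = - \frac{\left(-48445\right) i \sqrt{6}}{36} = \frac{48445 i \sqrt{6}}{36}$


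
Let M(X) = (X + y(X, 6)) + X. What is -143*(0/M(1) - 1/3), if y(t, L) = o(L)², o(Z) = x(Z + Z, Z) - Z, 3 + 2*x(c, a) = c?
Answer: 143/3 ≈ 47.667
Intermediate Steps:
x(c, a) = -3/2 + c/2
o(Z) = -3/2 (o(Z) = (-3/2 + (Z + Z)/2) - Z = (-3/2 + (2*Z)/2) - Z = (-3/2 + Z) - Z = -3/2)
y(t, L) = 9/4 (y(t, L) = (-3/2)² = 9/4)
M(X) = 9/4 + 2*X (M(X) = (X + 9/4) + X = (9/4 + X) + X = 9/4 + 2*X)
-143*(0/M(1) - 1/3) = -143*(0/(9/4 + 2*1) - 1/3) = -143*(0/(9/4 + 2) - 1*⅓) = -143*(0/(17/4) - ⅓) = -143*(0*(4/17) - ⅓) = -143*(0 - ⅓) = -143*(-⅓) = 143/3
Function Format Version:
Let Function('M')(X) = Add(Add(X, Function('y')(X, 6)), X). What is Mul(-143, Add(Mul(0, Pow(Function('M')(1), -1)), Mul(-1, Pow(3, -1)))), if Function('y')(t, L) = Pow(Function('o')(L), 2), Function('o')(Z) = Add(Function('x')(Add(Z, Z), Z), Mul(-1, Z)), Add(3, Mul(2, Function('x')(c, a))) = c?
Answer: Rational(143, 3) ≈ 47.667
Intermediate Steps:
Function('x')(c, a) = Add(Rational(-3, 2), Mul(Rational(1, 2), c))
Function('o')(Z) = Rational(-3, 2) (Function('o')(Z) = Add(Add(Rational(-3, 2), Mul(Rational(1, 2), Add(Z, Z))), Mul(-1, Z)) = Add(Add(Rational(-3, 2), Mul(Rational(1, 2), Mul(2, Z))), Mul(-1, Z)) = Add(Add(Rational(-3, 2), Z), Mul(-1, Z)) = Rational(-3, 2))
Function('y')(t, L) = Rational(9, 4) (Function('y')(t, L) = Pow(Rational(-3, 2), 2) = Rational(9, 4))
Function('M')(X) = Add(Rational(9, 4), Mul(2, X)) (Function('M')(X) = Add(Add(X, Rational(9, 4)), X) = Add(Add(Rational(9, 4), X), X) = Add(Rational(9, 4), Mul(2, X)))
Mul(-143, Add(Mul(0, Pow(Function('M')(1), -1)), Mul(-1, Pow(3, -1)))) = Mul(-143, Add(Mul(0, Pow(Add(Rational(9, 4), Mul(2, 1)), -1)), Mul(-1, Pow(3, -1)))) = Mul(-143, Add(Mul(0, Pow(Add(Rational(9, 4), 2), -1)), Mul(-1, Rational(1, 3)))) = Mul(-143, Add(Mul(0, Pow(Rational(17, 4), -1)), Rational(-1, 3))) = Mul(-143, Add(Mul(0, Rational(4, 17)), Rational(-1, 3))) = Mul(-143, Add(0, Rational(-1, 3))) = Mul(-143, Rational(-1, 3)) = Rational(143, 3)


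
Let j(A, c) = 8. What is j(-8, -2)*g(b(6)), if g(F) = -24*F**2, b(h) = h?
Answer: -6912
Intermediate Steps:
j(-8, -2)*g(b(6)) = 8*(-24*6**2) = 8*(-24*36) = 8*(-864) = -6912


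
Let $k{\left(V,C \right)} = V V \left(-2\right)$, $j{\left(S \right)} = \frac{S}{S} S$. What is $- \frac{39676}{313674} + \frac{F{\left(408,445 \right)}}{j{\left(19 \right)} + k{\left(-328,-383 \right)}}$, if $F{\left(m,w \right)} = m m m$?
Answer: $- \frac{10656215588006}{33743323713} \approx -315.8$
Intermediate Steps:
$j{\left(S \right)} = S$ ($j{\left(S \right)} = 1 S = S$)
$k{\left(V,C \right)} = - 2 V^{2}$ ($k{\left(V,C \right)} = V^{2} \left(-2\right) = - 2 V^{2}$)
$F{\left(m,w \right)} = m^{3}$ ($F{\left(m,w \right)} = m^{2} m = m^{3}$)
$- \frac{39676}{313674} + \frac{F{\left(408,445 \right)}}{j{\left(19 \right)} + k{\left(-328,-383 \right)}} = - \frac{39676}{313674} + \frac{408^{3}}{19 - 2 \left(-328\right)^{2}} = \left(-39676\right) \frac{1}{313674} + \frac{67917312}{19 - 215168} = - \frac{19838}{156837} + \frac{67917312}{19 - 215168} = - \frac{19838}{156837} + \frac{67917312}{-215149} = - \frac{19838}{156837} + 67917312 \left(- \frac{1}{215149}\right) = - \frac{19838}{156837} - \frac{67917312}{215149} = - \frac{10656215588006}{33743323713}$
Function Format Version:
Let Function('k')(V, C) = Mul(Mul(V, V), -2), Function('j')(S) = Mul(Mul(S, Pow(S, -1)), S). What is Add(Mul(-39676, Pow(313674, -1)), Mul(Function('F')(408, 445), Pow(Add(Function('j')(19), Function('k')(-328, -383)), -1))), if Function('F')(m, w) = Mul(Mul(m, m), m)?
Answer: Rational(-10656215588006, 33743323713) ≈ -315.80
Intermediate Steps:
Function('j')(S) = S (Function('j')(S) = Mul(1, S) = S)
Function('k')(V, C) = Mul(-2, Pow(V, 2)) (Function('k')(V, C) = Mul(Pow(V, 2), -2) = Mul(-2, Pow(V, 2)))
Function('F')(m, w) = Pow(m, 3) (Function('F')(m, w) = Mul(Pow(m, 2), m) = Pow(m, 3))
Add(Mul(-39676, Pow(313674, -1)), Mul(Function('F')(408, 445), Pow(Add(Function('j')(19), Function('k')(-328, -383)), -1))) = Add(Mul(-39676, Pow(313674, -1)), Mul(Pow(408, 3), Pow(Add(19, Mul(-2, Pow(-328, 2))), -1))) = Add(Mul(-39676, Rational(1, 313674)), Mul(67917312, Pow(Add(19, Mul(-2, 107584)), -1))) = Add(Rational(-19838, 156837), Mul(67917312, Pow(Add(19, -215168), -1))) = Add(Rational(-19838, 156837), Mul(67917312, Pow(-215149, -1))) = Add(Rational(-19838, 156837), Mul(67917312, Rational(-1, 215149))) = Add(Rational(-19838, 156837), Rational(-67917312, 215149)) = Rational(-10656215588006, 33743323713)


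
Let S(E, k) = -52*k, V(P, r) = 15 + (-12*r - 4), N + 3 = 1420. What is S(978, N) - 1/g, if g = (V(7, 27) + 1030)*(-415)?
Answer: -21925042619/297555 ≈ -73684.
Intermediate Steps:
N = 1417 (N = -3 + 1420 = 1417)
V(P, r) = 11 - 12*r (V(P, r) = 15 + (-4 - 12*r) = 11 - 12*r)
g = -297555 (g = ((11 - 12*27) + 1030)*(-415) = ((11 - 324) + 1030)*(-415) = (-313 + 1030)*(-415) = 717*(-415) = -297555)
S(978, N) - 1/g = -52*1417 - 1/(-297555) = -73684 - 1*(-1/297555) = -73684 + 1/297555 = -21925042619/297555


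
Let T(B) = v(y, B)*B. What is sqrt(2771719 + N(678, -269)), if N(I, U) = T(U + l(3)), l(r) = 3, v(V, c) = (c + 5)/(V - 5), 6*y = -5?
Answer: 43*sqrt(37315)/5 ≈ 1661.3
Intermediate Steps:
y = -5/6 (y = (1/6)*(-5) = -5/6 ≈ -0.83333)
v(V, c) = (5 + c)/(-5 + V)
T(B) = B*(-6/7 - 6*B/35) (T(B) = ((5 + B)/(-5 - 5/6))*B = ((5 + B)/(-35/6))*B = (-6*(5 + B)/35)*B = (-6/7 - 6*B/35)*B = B*(-6/7 - 6*B/35))
N(I, U) = -6*(3 + U)*(8 + U)/35 (N(I, U) = -6*(U + 3)*(5 + (U + 3))/35 = -6*(3 + U)*(5 + (3 + U))/35 = -6*(3 + U)*(8 + U)/35)
sqrt(2771719 + N(678, -269)) = sqrt(2771719 - 6*(3 - 269)*(8 - 269)/35) = sqrt(2771719 - 6/35*(-266)*(-261)) = sqrt(2771719 - 59508/5) = sqrt(13799087/5) = 43*sqrt(37315)/5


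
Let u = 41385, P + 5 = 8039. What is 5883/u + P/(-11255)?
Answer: -3550319/6210509 ≈ -0.57166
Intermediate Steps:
P = 8034 (P = -5 + 8039 = 8034)
5883/u + P/(-11255) = 5883/41385 + 8034/(-11255) = 5883*(1/41385) + 8034*(-1/11255) = 1961/13795 - 8034/11255 = -3550319/6210509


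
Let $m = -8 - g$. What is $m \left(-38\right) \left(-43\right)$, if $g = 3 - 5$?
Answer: $-9804$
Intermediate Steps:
$g = -2$
$m = -6$ ($m = -8 - -2 = -8 + 2 = -6$)
$m \left(-38\right) \left(-43\right) = \left(-6\right) \left(-38\right) \left(-43\right) = 228 \left(-43\right) = -9804$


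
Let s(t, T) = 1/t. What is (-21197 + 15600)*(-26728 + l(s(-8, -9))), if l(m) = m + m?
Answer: 598392061/4 ≈ 1.4960e+8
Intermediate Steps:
l(m) = 2*m
(-21197 + 15600)*(-26728 + l(s(-8, -9))) = (-21197 + 15600)*(-26728 + 2/(-8)) = -5597*(-26728 + 2*(-⅛)) = -5597*(-26728 - ¼) = -5597*(-106913/4) = 598392061/4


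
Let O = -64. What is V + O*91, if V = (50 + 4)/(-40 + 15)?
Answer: -145654/25 ≈ -5826.2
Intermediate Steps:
V = -54/25 (V = 54/(-25) = 54*(-1/25) = -54/25 ≈ -2.1600)
V + O*91 = -54/25 - 64*91 = -54/25 - 5824 = -145654/25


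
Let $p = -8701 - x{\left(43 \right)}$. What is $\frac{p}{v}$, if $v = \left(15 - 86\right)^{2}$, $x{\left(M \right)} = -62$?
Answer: $- \frac{8639}{5041} \approx -1.7137$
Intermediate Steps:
$p = -8639$ ($p = -8701 - -62 = -8701 + 62 = -8639$)
$v = 5041$ ($v = \left(-71\right)^{2} = 5041$)
$\frac{p}{v} = - \frac{8639}{5041}$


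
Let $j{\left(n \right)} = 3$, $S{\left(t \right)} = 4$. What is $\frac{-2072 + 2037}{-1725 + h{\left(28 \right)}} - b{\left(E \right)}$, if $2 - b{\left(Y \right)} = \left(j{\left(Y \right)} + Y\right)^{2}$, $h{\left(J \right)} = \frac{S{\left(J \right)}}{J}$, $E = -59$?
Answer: $\frac{37840161}{12074} \approx 3134.0$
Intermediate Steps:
$h{\left(J \right)} = \frac{4}{J}$
$b{\left(Y \right)} = 2 - \left(3 + Y\right)^{2}$
$\frac{-2072 + 2037}{-1725 + h{\left(28 \right)}} - b{\left(E \right)} = \frac{-2072 + 2037}{-1725 + \frac{4}{28}} - \left(2 - \left(3 - 59\right)^{2}\right) = - \frac{35}{-1725 + 4 \cdot \frac{1}{28}} - \left(2 - \left(-56\right)^{2}\right) = - \frac{35}{-1725 + \frac{1}{7}} - \left(2 - 3136\right) = - \frac{35}{- \frac{12074}{7}} - \left(2 - 3136\right) = \left(-35\right) \left(- \frac{7}{12074}\right) - -3134 = \frac{245}{12074} + 3134 = \frac{37840161}{12074}$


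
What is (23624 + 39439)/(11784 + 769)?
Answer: 63063/12553 ≈ 5.0237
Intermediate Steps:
(23624 + 39439)/(11784 + 769) = 63063/12553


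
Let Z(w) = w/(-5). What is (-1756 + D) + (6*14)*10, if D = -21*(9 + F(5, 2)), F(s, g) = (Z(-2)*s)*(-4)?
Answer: -937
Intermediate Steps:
Z(w) = -w/5 (Z(w) = w*(-⅕) = -w/5)
F(s, g) = -8*s/5 (F(s, g) = ((-⅕*(-2))*s)*(-4) = (2*s/5)*(-4) = -8*s/5)
D = -21 (D = -21*(9 - 8/5*5) = -21*(9 - 8) = -21*1 = -21)
(-1756 + D) + (6*14)*10 = (-1756 - 21) + (6*14)*10 = -1777 + 84*10 = -1777 + 840 = -937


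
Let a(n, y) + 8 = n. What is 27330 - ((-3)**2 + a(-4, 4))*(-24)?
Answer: 27258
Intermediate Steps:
a(n, y) = -8 + n
27330 - ((-3)**2 + a(-4, 4))*(-24) = 27330 - ((-3)**2 + (-8 - 4))*(-24) = 27330 - (9 - 12)*(-24) = 27330 - (-3)*(-24) = 27330 - 1*72 = 27330 - 72 = 27258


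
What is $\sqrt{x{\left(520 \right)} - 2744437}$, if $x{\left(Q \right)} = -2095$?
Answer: $2 i \sqrt{686633} \approx 1657.3 i$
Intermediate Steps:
$\sqrt{x{\left(520 \right)} - 2744437} = \sqrt{-2095 - 2744437} = \sqrt{-2746532} = 2 i \sqrt{686633}$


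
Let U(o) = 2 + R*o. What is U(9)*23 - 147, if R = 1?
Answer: 106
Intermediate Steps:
U(o) = 2 + o (U(o) = 2 + 1*o = 2 + o)
U(9)*23 - 147 = (2 + 9)*23 - 147 = 11*23 - 147 = 253 - 147 = 106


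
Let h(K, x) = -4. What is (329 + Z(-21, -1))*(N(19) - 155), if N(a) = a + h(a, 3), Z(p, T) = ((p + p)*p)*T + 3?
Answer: 77000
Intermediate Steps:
Z(p, T) = 3 + 2*T*p² (Z(p, T) = ((2*p)*p)*T + 3 = (2*p²)*T + 3 = 2*T*p² + 3 = 3 + 2*T*p²)
N(a) = -4 + a (N(a) = a - 4 = -4 + a)
(329 + Z(-21, -1))*(N(19) - 155) = (329 + (3 + 2*(-1)*(-21)²))*((-4 + 19) - 155) = (329 + (3 + 2*(-1)*441))*(15 - 155) = (329 + (3 - 882))*(-140) = (329 - 879)*(-140) = -550*(-140) = 77000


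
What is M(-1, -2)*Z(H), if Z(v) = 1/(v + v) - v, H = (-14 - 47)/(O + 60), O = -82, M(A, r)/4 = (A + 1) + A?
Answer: 6958/671 ≈ 10.370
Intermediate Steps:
M(A, r) = 4 + 8*A (M(A, r) = 4*((A + 1) + A) = 4*((1 + A) + A) = 4*(1 + 2*A) = 4 + 8*A)
H = 61/22 (H = (-14 - 47)/(-82 + 60) = -61/(-22) = -61*(-1/22) = 61/22 ≈ 2.7727)
Z(v) = 1/(2*v) - v
M(-1, -2)*Z(H) = (4 + 8*(-1))*(1/(2*(61/22)) - 1*61/22) = (4 - 8)*((1/2)*(22/61) - 61/22) = -4*(11/61 - 61/22) = -4*(-3479/1342) = 6958/671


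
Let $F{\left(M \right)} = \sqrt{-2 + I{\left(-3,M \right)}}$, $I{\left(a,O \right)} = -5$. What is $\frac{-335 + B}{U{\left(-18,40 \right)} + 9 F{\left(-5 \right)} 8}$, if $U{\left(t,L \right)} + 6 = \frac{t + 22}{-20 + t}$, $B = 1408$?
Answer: $- \frac{591223}{3278356} - \frac{3486177 i \sqrt{7}}{1639178} \approx -0.18034 - 5.6269 i$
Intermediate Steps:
$F{\left(M \right)} = i \sqrt{7}$ ($F{\left(M \right)} = \sqrt{-2 - 5} = \sqrt{-7} = i \sqrt{7}$)
$U{\left(t,L \right)} = -6 + \frac{22 + t}{-20 + t}$ ($U{\left(t,L \right)} = -6 + \frac{t + 22}{-20 + t} = -6 + \frac{22 + t}{-20 + t}$)
$\frac{-335 + B}{U{\left(-18,40 \right)} + 9 F{\left(-5 \right)} 8} = \frac{-335 + 1408}{\frac{142 - -90}{-20 - 18} + 9 i \sqrt{7} \cdot 8} = \frac{1073}{\frac{142 + 90}{-38} + 9 i \sqrt{7} \cdot 8} = \frac{1073}{\left(- \frac{1}{38}\right) 232 + 72 i \sqrt{7}} = \frac{1073}{- \frac{116}{19} + 72 i \sqrt{7}}$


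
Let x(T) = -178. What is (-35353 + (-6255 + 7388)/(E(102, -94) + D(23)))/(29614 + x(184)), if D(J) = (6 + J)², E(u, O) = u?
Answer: -16668373/13879074 ≈ -1.2010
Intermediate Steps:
(-35353 + (-6255 + 7388)/(E(102, -94) + D(23)))/(29614 + x(184)) = (-35353 + (-6255 + 7388)/(102 + (6 + 23)²))/(29614 - 178) = (-35353 + 1133/(102 + 29²))/29436 = (-35353 + 1133/(102 + 841))*(1/29436) = (-35353 + 1133/943)*(1/29436) = -33336746/943*1/29436 = -16668373/13879074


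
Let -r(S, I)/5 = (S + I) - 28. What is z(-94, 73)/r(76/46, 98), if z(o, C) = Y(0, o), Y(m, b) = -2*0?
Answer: 0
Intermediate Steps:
r(S, I) = 140 - 5*I - 5*S (r(S, I) = -5*((S + I) - 28) = -5*((I + S) - 28) = -5*(-28 + I + S) = 140 - 5*I - 5*S)
Y(m, b) = 0
z(o, C) = 0
z(-94, 73)/r(76/46, 98) = 0/(140 - 5*98 - 380/46) = 0/(140 - 490 - 380/46) = 0/(140 - 490 - 5*38/23) = 0/(140 - 490 - 190/23) = 0/(-8240/23) = 0*(-23/8240) = 0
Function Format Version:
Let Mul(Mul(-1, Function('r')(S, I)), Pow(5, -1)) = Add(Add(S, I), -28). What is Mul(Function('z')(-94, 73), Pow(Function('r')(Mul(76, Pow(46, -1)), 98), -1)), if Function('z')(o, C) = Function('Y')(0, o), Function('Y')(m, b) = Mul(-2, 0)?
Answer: 0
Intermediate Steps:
Function('r')(S, I) = Add(140, Mul(-5, I), Mul(-5, S)) (Function('r')(S, I) = Mul(-5, Add(Add(S, I), -28)) = Mul(-5, Add(Add(I, S), -28)) = Mul(-5, Add(-28, I, S)) = Add(140, Mul(-5, I), Mul(-5, S)))
Function('Y')(m, b) = 0
Function('z')(o, C) = 0
Mul(Function('z')(-94, 73), Pow(Function('r')(Mul(76, Pow(46, -1)), 98), -1)) = Mul(0, Pow(Add(140, Mul(-5, 98), Mul(-5, Mul(76, Pow(46, -1)))), -1)) = Mul(0, Pow(Add(140, -490, Mul(-5, Mul(76, Rational(1, 46)))), -1)) = Mul(0, Pow(Add(140, -490, Mul(-5, Rational(38, 23))), -1)) = Mul(0, Pow(Add(140, -490, Rational(-190, 23)), -1)) = Mul(0, Pow(Rational(-8240, 23), -1)) = Mul(0, Rational(-23, 8240)) = 0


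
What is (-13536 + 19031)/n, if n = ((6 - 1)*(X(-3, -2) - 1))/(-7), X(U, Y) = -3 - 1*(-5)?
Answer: -7693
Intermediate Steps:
X(U, Y) = 2 (X(U, Y) = -3 + 5 = 2)
n = -5/7 (n = ((6 - 1)*(2 - 1))/(-7) = (5*1)*(-1/7) = 5*(-1/7) = -5/7 ≈ -0.71429)
(-13536 + 19031)/n = (-13536 + 19031)/(-5/7) = -7/5*5495 = -7693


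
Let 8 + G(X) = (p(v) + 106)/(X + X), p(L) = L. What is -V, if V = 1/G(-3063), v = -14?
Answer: 3063/24550 ≈ 0.12477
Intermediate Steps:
G(X) = -8 + 46/X (G(X) = -8 + (-14 + 106)/(X + X) = -8 + 92/((2*X)) = -8 + 92*(1/(2*X)) = -8 + 46/X)
V = -3063/24550 (V = 1/(-8 + 46/(-3063)) = 1/(-8 + 46*(-1/3063)) = 1/(-8 - 46/3063) = 1/(-24550/3063) = -3063/24550 ≈ -0.12477)
-V = -1*(-3063/24550) = 3063/24550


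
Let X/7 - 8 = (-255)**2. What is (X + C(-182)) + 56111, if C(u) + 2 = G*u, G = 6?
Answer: 510248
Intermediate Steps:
C(u) = -2 + 6*u
X = 455231 (X = 56 + 7*(-255)**2 = 56 + 7*65025 = 56 + 455175 = 455231)
(X + C(-182)) + 56111 = (455231 + (-2 + 6*(-182))) + 56111 = (455231 + (-2 - 1092)) + 56111 = (455231 - 1094) + 56111 = 454137 + 56111 = 510248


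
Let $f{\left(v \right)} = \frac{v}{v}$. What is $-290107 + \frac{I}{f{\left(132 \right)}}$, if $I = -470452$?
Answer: $-760559$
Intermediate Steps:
$f{\left(v \right)} = 1$
$-290107 + \frac{I}{f{\left(132 \right)}} = -290107 - \frac{470452}{1} = -290107 - 470452 = -760559$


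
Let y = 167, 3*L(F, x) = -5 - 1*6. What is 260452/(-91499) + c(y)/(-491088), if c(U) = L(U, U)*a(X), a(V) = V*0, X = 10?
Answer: -260452/91499 ≈ -2.8465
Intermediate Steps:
L(F, x) = -11/3 (L(F, x) = (-5 - 1*6)/3 = (-5 - 6)/3 = (⅓)*(-11) = -11/3)
a(V) = 0
c(U) = 0 (c(U) = -11/3*0 = 0)
260452/(-91499) + c(y)/(-491088) = 260452/(-91499) + 0/(-491088) = 260452*(-1/91499) + 0*(-1/491088) = -260452/91499 + 0 = -260452/91499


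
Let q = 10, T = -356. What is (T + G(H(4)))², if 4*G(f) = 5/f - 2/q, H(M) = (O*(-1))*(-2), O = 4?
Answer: 3242505249/25600 ≈ 1.2666e+5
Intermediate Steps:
H(M) = 8 (H(M) = (4*(-1))*(-2) = -4*(-2) = 8)
G(f) = -1/20 + 5/(4*f) (G(f) = (5/f - 2/10)/4 = (5/f - 2*⅒)/4 = (5/f - ⅕)/4 = (-⅕ + 5/f)/4 = -1/20 + 5/(4*f))
(T + G(H(4)))² = (-356 + (1/20)*(25 - 1*8)/8)² = (-356 + (1/20)*(⅛)*(25 - 8))² = (-356 + (1/20)*(⅛)*17)² = (-356 + 17/160)² = (-56943/160)² = 3242505249/25600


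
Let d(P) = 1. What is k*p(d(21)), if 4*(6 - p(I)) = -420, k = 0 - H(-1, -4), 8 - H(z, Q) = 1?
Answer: -777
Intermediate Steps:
H(z, Q) = 7 (H(z, Q) = 8 - 1*1 = 8 - 1 = 7)
k = -7 (k = 0 - 1*7 = 0 - 7 = -7)
p(I) = 111 (p(I) = 6 - ¼*(-420) = 6 + 105 = 111)
k*p(d(21)) = -7*111 = -777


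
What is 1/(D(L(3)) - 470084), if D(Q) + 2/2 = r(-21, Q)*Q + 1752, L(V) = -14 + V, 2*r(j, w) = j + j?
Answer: -1/468102 ≈ -2.1363e-6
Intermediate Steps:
r(j, w) = j (r(j, w) = (j + j)/2 = (2*j)/2 = j)
D(Q) = 1751 - 21*Q (D(Q) = -1 + (-21*Q + 1752) = -1 + (1752 - 21*Q) = 1751 - 21*Q)
1/(D(L(3)) - 470084) = 1/((1751 - 21*(-14 + 3)) - 470084) = 1/((1751 - 21*(-11)) - 470084) = 1/((1751 + 231) - 470084) = 1/(1982 - 470084) = 1/(-468102) = -1/468102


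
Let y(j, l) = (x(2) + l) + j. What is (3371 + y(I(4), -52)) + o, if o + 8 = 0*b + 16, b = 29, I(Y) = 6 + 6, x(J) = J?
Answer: 3341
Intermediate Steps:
I(Y) = 12
y(j, l) = 2 + j + l (y(j, l) = (2 + l) + j = 2 + j + l)
o = 8 (o = -8 + (0*29 + 16) = -8 + (0 + 16) = -8 + 16 = 8)
(3371 + y(I(4), -52)) + o = (3371 + (2 + 12 - 52)) + 8 = (3371 - 38) + 8 = 3333 + 8 = 3341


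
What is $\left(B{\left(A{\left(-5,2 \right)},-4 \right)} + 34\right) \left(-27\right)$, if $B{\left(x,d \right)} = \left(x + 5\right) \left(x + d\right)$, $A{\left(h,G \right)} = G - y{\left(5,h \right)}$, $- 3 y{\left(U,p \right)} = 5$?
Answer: $-840$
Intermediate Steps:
$y{\left(U,p \right)} = - \frac{5}{3}$ ($y{\left(U,p \right)} = \left(- \frac{1}{3}\right) 5 = - \frac{5}{3}$)
$A{\left(h,G \right)} = \frac{5}{3} + G$ ($A{\left(h,G \right)} = G - - \frac{5}{3} = G + \frac{5}{3} = \frac{5}{3} + G$)
$B{\left(x,d \right)} = \left(5 + x\right) \left(d + x\right)$
$\left(B{\left(A{\left(-5,2 \right)},-4 \right)} + 34\right) \left(-27\right) = \left(\left(\left(\frac{5}{3} + 2\right)^{2} + 5 \left(-4\right) + 5 \left(\frac{5}{3} + 2\right) - 4 \left(\frac{5}{3} + 2\right)\right) + 34\right) \left(-27\right) = \left(\left(\left(\frac{11}{3}\right)^{2} - 20 + 5 \cdot \frac{11}{3} - \frac{44}{3}\right) + 34\right) \left(-27\right) = \left(\left(\frac{121}{9} - 20 + \frac{55}{3} - \frac{44}{3}\right) + 34\right) \left(-27\right) = \left(- \frac{26}{9} + 34\right) \left(-27\right) = \frac{280}{9} \left(-27\right) = -840$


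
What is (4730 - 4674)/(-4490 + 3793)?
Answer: -56/697 ≈ -0.080344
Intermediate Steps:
(4730 - 4674)/(-4490 + 3793) = 56/(-697) = 56*(-1/697) = -56/697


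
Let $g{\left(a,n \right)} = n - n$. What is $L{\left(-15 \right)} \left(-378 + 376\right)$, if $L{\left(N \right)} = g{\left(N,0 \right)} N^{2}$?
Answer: $0$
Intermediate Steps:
$g{\left(a,n \right)} = 0$
$L{\left(N \right)} = 0$ ($L{\left(N \right)} = 0 N^{2} = 0$)
$L{\left(-15 \right)} \left(-378 + 376\right) = 0 \left(-378 + 376\right) = 0 \left(-2\right) = 0$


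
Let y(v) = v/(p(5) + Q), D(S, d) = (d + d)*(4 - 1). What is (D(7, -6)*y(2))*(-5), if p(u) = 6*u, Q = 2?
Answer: 45/4 ≈ 11.250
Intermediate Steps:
D(S, d) = 6*d (D(S, d) = (2*d)*3 = 6*d)
y(v) = v/32 (y(v) = v/(6*5 + 2) = v/(30 + 2) = v/32)
(D(7, -6)*y(2))*(-5) = ((6*(-6))*((1/32)*2))*(-5) = -36*1/16*(-5) = -9/4*(-5) = 45/4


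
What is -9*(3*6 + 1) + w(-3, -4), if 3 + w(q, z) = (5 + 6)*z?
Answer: -218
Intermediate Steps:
w(q, z) = -3 + 11*z (w(q, z) = -3 + (5 + 6)*z = -3 + 11*z)
-9*(3*6 + 1) + w(-3, -4) = -9*(3*6 + 1) + (-3 + 11*(-4)) = -9*(18 + 1) + (-3 - 44) = -9*19 - 47 = -171 - 47 = -218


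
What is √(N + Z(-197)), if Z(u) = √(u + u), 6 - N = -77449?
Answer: √(77455 + I*√394) ≈ 278.31 + 0.036*I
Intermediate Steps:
N = 77455 (N = 6 - 1*(-77449) = 6 + 77449 = 77455)
Z(u) = √2*√u (Z(u) = √(2*u) = √2*√u)
√(N + Z(-197)) = √(77455 + √2*√(-197)) = √(77455 + √2*(I*√197)) = √(77455 + I*√394)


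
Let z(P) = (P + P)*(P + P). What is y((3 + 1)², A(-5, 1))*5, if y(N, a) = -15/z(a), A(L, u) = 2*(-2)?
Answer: -75/64 ≈ -1.1719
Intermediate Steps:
A(L, u) = -4
z(P) = 4*P² (z(P) = (2*P)*(2*P) = 4*P²)
y(N, a) = -15/(4*a²) (y(N, a) = -15*1/(4*a²) = -15/(4*a²))
y((3 + 1)², A(-5, 1))*5 = -15/4/(-4)²*5 = -15/4*1/16*5 = -15/64*5 = -75/64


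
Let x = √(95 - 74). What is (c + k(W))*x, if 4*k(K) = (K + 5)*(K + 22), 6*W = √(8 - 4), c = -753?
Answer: -6509*√21/9 ≈ -3314.2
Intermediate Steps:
W = ⅓ (W = √(8 - 4)/6 = √4/6 = (⅙)*2 = ⅓ ≈ 0.33333)
k(K) = (5 + K)*(22 + K)/4 (k(K) = ((K + 5)*(K + 22))/4 = ((5 + K)*(22 + K))/4 = (5 + K)*(22 + K)/4)
x = √21 ≈ 4.5826
(c + k(W))*x = (-753 + (55/2 + (⅓)²/4 + (27/4)*(⅓)))*√21 = (-753 + (55/2 + (¼)*(⅑) + 9/4))*√21 = (-753 + (55/2 + 1/36 + 9/4))*√21 = (-753 + 268/9)*√21 = -6509*√21/9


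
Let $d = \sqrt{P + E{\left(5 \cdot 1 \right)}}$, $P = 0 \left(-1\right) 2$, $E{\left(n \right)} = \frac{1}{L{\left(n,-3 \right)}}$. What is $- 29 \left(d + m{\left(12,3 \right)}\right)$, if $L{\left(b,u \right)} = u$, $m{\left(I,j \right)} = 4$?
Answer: $-116 - \frac{29 i \sqrt{3}}{3} \approx -116.0 - 16.743 i$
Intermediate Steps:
$E{\left(n \right)} = - \frac{1}{3}$ ($E{\left(n \right)} = \frac{1}{-3} = - \frac{1}{3}$)
$P = 0$ ($P = 0 \cdot 2 = 0$)
$d = \frac{i \sqrt{3}}{3}$ ($d = \sqrt{0 - \frac{1}{3}} = \sqrt{- \frac{1}{3}} = \frac{i \sqrt{3}}{3} \approx 0.57735 i$)
$- 29 \left(d + m{\left(12,3 \right)}\right) = - 29 \left(\frac{i \sqrt{3}}{3} + 4\right) = - 29 \left(4 + \frac{i \sqrt{3}}{3}\right) = -116 - \frac{29 i \sqrt{3}}{3}$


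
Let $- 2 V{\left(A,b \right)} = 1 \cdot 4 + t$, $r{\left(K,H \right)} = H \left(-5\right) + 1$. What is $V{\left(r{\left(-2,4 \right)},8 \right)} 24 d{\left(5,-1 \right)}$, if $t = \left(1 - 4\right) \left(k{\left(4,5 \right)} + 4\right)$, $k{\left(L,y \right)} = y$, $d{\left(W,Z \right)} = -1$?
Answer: $-276$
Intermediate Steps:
$r{\left(K,H \right)} = 1 - 5 H$ ($r{\left(K,H \right)} = - 5 H + 1 = 1 - 5 H$)
$t = -27$ ($t = \left(1 - 4\right) \left(5 + 4\right) = \left(-3\right) 9 = -27$)
$V{\left(A,b \right)} = \frac{23}{2}$ ($V{\left(A,b \right)} = - \frac{1 \cdot 4 - 27}{2} = - \frac{4 - 27}{2} = \left(- \frac{1}{2}\right) \left(-23\right) = \frac{23}{2}$)
$V{\left(r{\left(-2,4 \right)},8 \right)} 24 d{\left(5,-1 \right)} = \frac{23}{2} \cdot 24 \left(-1\right) = 276 \left(-1\right) = -276$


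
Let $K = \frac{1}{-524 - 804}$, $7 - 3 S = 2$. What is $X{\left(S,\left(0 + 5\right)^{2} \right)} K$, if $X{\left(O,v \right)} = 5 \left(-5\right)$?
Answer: $\frac{25}{1328} \approx 0.018825$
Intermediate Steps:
$S = \frac{5}{3}$ ($S = \frac{7}{3} - \frac{2}{3} = \frac{5}{3} \approx 1.6667$)
$X{\left(O,v \right)} = -25$
$K = - \frac{1}{1328}$ ($K = \frac{1}{-1328} = - \frac{1}{1328} \approx -0.00075301$)
$X{\left(S,\left(0 + 5\right)^{2} \right)} K = \left(-25\right) \left(- \frac{1}{1328}\right) = \frac{25}{1328}$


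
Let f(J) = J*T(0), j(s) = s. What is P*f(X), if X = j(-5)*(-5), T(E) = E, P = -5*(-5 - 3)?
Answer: 0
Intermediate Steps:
P = 40 (P = -5*(-8) = 40)
X = 25 (X = -5*(-5) = 25)
f(J) = 0 (f(J) = J*0 = 0)
P*f(X) = 40*0 = 0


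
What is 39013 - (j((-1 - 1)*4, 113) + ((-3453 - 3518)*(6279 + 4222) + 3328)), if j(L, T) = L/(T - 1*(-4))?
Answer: 8568864260/117 ≈ 7.3238e+7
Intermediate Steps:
j(L, T) = L/(4 + T) (j(L, T) = L/(T + 4) = L/(4 + T))
39013 - (j((-1 - 1)*4, 113) + ((-3453 - 3518)*(6279 + 4222) + 3328)) = 39013 - (((-1 - 1)*4)/(4 + 113) + ((-3453 - 3518)*(6279 + 4222) + 3328)) = 39013 - (-2*4/117 + (-6971*10501 + 3328)) = 39013 - (-8*1/117 + (-73202471 + 3328)) = 39013 - (-8/117 - 73199143) = 39013 - 1*(-8564299739/117) = 39013 + 8564299739/117 = 8568864260/117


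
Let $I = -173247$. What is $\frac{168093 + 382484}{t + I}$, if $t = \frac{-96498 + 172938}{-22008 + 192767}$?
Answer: $- \frac{94015977943}{29583408033} \approx -3.178$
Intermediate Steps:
$t = \frac{76440}{170759} \approx 0.44765$
$\frac{168093 + 382484}{t + I} = \frac{168093 + 382484}{\frac{76440}{170759} - 173247} = \frac{550577}{- \frac{29583408033}{170759}} = 550577 \left(- \frac{170759}{29583408033}\right) = - \frac{94015977943}{29583408033}$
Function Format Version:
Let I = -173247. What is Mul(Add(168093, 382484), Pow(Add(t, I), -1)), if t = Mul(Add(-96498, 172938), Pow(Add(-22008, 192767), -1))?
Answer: Rational(-94015977943, 29583408033) ≈ -3.1780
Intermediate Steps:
t = Rational(76440, 170759) (t = Mul(76440, Pow(170759, -1)) = Mul(76440, Rational(1, 170759)) = Rational(76440, 170759) ≈ 0.44765)
Mul(Add(168093, 382484), Pow(Add(t, I), -1)) = Mul(Add(168093, 382484), Pow(Add(Rational(76440, 170759), -173247), -1)) = Mul(550577, Pow(Rational(-29583408033, 170759), -1)) = Mul(550577, Rational(-170759, 29583408033)) = Rational(-94015977943, 29583408033)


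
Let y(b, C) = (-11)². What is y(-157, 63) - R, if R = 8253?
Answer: -8132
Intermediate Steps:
y(b, C) = 121
y(-157, 63) - R = 121 - 1*8253 = 121 - 8253 = -8132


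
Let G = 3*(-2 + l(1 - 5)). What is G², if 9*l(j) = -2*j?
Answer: 100/9 ≈ 11.111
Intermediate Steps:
l(j) = -2*j/9 (l(j) = (-2*j)/9 = -2*j/9)
G = -10/3 (G = 3*(-2 - 2*(1 - 5)/9) = 3*(-2 - 2/9*(-4)) = 3*(-2 + 8/9) = 3*(-10/9) = -10/3 ≈ -3.3333)
G² = (-10/3)² = 100/9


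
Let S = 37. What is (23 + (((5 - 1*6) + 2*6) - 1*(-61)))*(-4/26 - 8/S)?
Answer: -16910/481 ≈ -35.156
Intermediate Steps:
(23 + (((5 - 1*6) + 2*6) - 1*(-61)))*(-4/26 - 8/S) = (23 + (((5 - 1*6) + 2*6) - 1*(-61)))*(-4/26 - 8/37) = (23 + (((5 - 6) + 12) + 61))*(-4*1/26 - 8*1/37) = (23 + ((-1 + 12) + 61))*(-2/13 - 8/37) = (23 + (11 + 61))*(-178/481) = (23 + 72)*(-178/481) = 95*(-178/481) = -16910/481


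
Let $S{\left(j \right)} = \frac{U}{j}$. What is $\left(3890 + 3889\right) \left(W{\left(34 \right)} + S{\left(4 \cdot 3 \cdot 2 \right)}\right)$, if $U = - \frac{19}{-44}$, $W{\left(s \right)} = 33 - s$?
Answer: $- \frac{2688941}{352} \approx -7639.0$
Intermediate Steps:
$U = \frac{19}{44}$ ($U = \left(-19\right) \left(- \frac{1}{44}\right) = \frac{19}{44} \approx 0.43182$)
$S{\left(j \right)} = \frac{19}{44 j}$
$\left(3890 + 3889\right) \left(W{\left(34 \right)} + S{\left(4 \cdot 3 \cdot 2 \right)}\right) = \left(3890 + 3889\right) \left(\left(33 - 34\right) + \frac{19}{44 \cdot 4 \cdot 3 \cdot 2}\right) = 7779 \left(\left(33 - 34\right) + \frac{19}{44 \cdot 12 \cdot 2}\right) = 7779 \left(-1 + \frac{19}{44 \cdot 24}\right) = 7779 \left(-1 + \frac{19}{44} \cdot \frac{1}{24}\right) = 7779 \left(-1 + \frac{19}{1056}\right) = 7779 \left(- \frac{1037}{1056}\right) = - \frac{2688941}{352}$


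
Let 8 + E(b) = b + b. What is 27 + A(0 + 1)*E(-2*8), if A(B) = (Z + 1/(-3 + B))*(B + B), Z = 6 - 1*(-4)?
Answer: -733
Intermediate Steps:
Z = 10 (Z = 6 + 4 = 10)
A(B) = 2*B*(10 + 1/(-3 + B)) (A(B) = (10 + 1/(-3 + B))*(B + B) = (10 + 1/(-3 + B))*(2*B) = 2*B*(10 + 1/(-3 + B)))
E(b) = -8 + 2*b (E(b) = -8 + (b + b) = -8 + 2*b)
27 + A(0 + 1)*E(-2*8) = 27 + (2*(0 + 1)*(-29 + 10*(0 + 1))/(-3 + (0 + 1)))*(-8 + 2*(-2*8)) = 27 + (2*1*(-29 + 10*1)/(-3 + 1))*(-8 + 2*(-16)) = 27 + (2*1*(-29 + 10)/(-2))*(-8 - 32) = 27 + (2*1*(-½)*(-19))*(-40) = 27 + 19*(-40) = 27 - 760 = -733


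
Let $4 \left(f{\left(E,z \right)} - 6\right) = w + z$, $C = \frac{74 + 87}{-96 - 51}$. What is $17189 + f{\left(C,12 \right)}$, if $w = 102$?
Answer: $\frac{34447}{2} \approx 17224.0$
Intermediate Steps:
$C = - \frac{23}{21}$ ($C = \frac{161}{-147} = 161 \left(- \frac{1}{147}\right) = - \frac{23}{21} \approx -1.0952$)
$f{\left(E,z \right)} = \frac{63}{2} + \frac{z}{4}$ ($f{\left(E,z \right)} = 6 + \frac{102 + z}{4} = 6 + \left(\frac{51}{2} + \frac{z}{4}\right) = \frac{63}{2} + \frac{z}{4}$)
$17189 + f{\left(C,12 \right)} = 17189 + \left(\frac{63}{2} + \frac{1}{4} \cdot 12\right) = 17189 + \left(\frac{63}{2} + 3\right) = 17189 + \frac{69}{2} = \frac{34447}{2}$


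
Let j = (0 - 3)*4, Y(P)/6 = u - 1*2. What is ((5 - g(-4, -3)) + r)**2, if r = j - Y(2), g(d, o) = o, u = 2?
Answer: 16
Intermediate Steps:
Y(P) = 0 (Y(P) = 6*(2 - 1*2) = 6*(2 - 2) = 6*0 = 0)
j = -12 (j = -3*4 = -12)
r = -12 (r = -12 - 1*0 = -12 + 0 = -12)
((5 - g(-4, -3)) + r)**2 = ((5 - 1*(-3)) - 12)**2 = ((5 + 3) - 12)**2 = (8 - 12)**2 = (-4)**2 = 16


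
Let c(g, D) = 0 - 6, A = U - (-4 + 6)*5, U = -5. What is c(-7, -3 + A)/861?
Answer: -2/287 ≈ -0.0069686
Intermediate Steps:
A = -15 (A = -5 - (-4 + 6)*5 = -5 - 2*5 = -5 - 1*10 = -5 - 10 = -15)
c(g, D) = -6
c(-7, -3 + A)/861 = -6/861 = -6*1/861 = -2/287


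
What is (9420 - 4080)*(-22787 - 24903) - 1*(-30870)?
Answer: -254633730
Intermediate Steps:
(9420 - 4080)*(-22787 - 24903) - 1*(-30870) = 5340*(-47690) + 30870 = -254664600 + 30870 = -254633730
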